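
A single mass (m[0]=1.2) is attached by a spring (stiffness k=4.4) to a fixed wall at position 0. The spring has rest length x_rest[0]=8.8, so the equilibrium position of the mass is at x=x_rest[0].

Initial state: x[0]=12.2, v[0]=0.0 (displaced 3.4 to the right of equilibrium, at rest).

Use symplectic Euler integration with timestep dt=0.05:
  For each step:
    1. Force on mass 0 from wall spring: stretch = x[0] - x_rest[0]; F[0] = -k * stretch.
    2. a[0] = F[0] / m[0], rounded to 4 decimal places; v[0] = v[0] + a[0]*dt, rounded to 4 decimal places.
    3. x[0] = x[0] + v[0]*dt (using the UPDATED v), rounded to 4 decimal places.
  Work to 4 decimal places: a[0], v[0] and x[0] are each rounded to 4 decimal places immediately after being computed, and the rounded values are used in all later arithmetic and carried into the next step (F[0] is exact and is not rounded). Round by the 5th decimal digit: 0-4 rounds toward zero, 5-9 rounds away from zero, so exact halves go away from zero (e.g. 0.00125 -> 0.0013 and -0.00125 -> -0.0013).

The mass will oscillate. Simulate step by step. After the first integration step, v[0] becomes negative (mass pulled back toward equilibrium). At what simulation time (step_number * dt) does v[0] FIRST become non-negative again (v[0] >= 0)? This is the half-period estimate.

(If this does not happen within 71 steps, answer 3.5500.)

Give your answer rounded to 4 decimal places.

Step 0: x=[12.2000] v=[0.0000]
Step 1: x=[12.1688] v=[-0.6233]
Step 2: x=[12.1068] v=[-1.2409]
Step 3: x=[12.0144] v=[-1.8471]
Step 4: x=[11.8926] v=[-2.4364]
Step 5: x=[11.7424] v=[-3.0034]
Step 6: x=[11.5653] v=[-3.5428]
Step 7: x=[11.3628] v=[-4.0498]
Step 8: x=[11.1368] v=[-4.5196]
Step 9: x=[10.8894] v=[-4.9480]
Step 10: x=[10.6228] v=[-5.3311]
Step 11: x=[10.3395] v=[-5.6653]
Step 12: x=[10.0421] v=[-5.9475]
Step 13: x=[9.7333] v=[-6.1752]
Step 14: x=[9.4160] v=[-6.3463]
Step 15: x=[9.0930] v=[-6.4592]
Step 16: x=[8.7674] v=[-6.5129]
Step 17: x=[8.4421] v=[-6.5069]
Step 18: x=[8.1200] v=[-6.4413]
Step 19: x=[7.8042] v=[-6.3166]
Step 20: x=[7.4975] v=[-6.1340]
Step 21: x=[7.2027] v=[-5.8952]
Step 22: x=[6.9226] v=[-5.6024]
Step 23: x=[6.6597] v=[-5.2582]
Step 24: x=[6.4164] v=[-4.8658]
Step 25: x=[6.1950] v=[-4.4288]
Step 26: x=[5.9974] v=[-3.9512]
Step 27: x=[5.8255] v=[-3.4374]
Step 28: x=[5.6809] v=[-2.8921]
Step 29: x=[5.5649] v=[-2.3203]
Step 30: x=[5.4785] v=[-1.7272]
Step 31: x=[5.4226] v=[-1.1183]
Step 32: x=[5.3976] v=[-0.4991]
Step 33: x=[5.4038] v=[0.1247]
First v>=0 after going negative at step 33, time=1.6500

Answer: 1.6500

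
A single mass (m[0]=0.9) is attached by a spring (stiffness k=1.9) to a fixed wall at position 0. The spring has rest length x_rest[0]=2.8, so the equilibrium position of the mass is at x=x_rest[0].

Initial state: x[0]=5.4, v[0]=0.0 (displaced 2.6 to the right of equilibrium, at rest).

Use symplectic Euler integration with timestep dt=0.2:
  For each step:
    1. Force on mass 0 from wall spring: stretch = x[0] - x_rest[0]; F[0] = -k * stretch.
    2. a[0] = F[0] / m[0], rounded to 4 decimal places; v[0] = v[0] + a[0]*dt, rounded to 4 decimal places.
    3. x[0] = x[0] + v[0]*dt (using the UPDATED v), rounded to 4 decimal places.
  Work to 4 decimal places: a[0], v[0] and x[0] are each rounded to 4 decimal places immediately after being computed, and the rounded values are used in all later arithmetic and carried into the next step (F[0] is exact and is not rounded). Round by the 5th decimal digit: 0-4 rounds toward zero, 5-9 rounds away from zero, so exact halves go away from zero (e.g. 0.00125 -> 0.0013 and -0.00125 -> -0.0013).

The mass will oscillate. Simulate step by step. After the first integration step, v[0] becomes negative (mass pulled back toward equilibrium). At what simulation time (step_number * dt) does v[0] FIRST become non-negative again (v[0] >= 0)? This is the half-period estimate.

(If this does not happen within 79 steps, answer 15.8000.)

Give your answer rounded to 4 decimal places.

Step 0: x=[5.4000] v=[0.0000]
Step 1: x=[5.1804] v=[-1.0978]
Step 2: x=[4.7598] v=[-2.1029]
Step 3: x=[4.1737] v=[-2.9304]
Step 4: x=[3.4716] v=[-3.5104]
Step 5: x=[2.7128] v=[-3.7940]
Step 6: x=[1.9614] v=[-3.7572]
Step 7: x=[1.2808] v=[-3.4031]
Step 8: x=[0.7285] v=[-2.7617]
Step 9: x=[0.3511] v=[-1.8871]
Step 10: x=[0.1805] v=[-0.8531]
Step 11: x=[0.2311] v=[0.2529]
First v>=0 after going negative at step 11, time=2.2000

Answer: 2.2000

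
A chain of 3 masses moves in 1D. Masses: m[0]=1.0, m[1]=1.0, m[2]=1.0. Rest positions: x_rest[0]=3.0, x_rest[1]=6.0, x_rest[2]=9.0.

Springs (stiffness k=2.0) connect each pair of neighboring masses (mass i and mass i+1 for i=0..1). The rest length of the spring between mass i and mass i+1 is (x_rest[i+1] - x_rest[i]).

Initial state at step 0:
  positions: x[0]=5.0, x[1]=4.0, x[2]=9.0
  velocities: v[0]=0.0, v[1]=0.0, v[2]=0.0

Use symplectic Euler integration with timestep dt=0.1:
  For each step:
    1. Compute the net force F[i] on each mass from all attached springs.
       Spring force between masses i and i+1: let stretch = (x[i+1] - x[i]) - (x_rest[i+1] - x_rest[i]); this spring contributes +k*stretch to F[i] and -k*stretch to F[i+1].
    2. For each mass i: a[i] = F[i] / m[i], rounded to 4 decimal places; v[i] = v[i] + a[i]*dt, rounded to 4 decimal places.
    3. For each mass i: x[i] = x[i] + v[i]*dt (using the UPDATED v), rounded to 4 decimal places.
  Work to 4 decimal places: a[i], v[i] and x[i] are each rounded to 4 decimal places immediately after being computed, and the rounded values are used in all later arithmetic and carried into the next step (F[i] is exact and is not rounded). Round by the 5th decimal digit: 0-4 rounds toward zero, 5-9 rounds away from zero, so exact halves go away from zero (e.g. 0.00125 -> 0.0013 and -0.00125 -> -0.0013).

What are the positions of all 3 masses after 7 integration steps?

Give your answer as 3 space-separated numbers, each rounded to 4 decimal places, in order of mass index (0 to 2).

Step 0: x=[5.0000 4.0000 9.0000] v=[0.0000 0.0000 0.0000]
Step 1: x=[4.9200 4.1200 8.9600] v=[-0.8000 1.2000 -0.4000]
Step 2: x=[4.7640 4.3528 8.8832] v=[-1.5600 2.3280 -0.7680]
Step 3: x=[4.5398 4.6844 8.7758] v=[-2.2422 3.3163 -1.0741]
Step 4: x=[4.2585 5.0950 8.6466] v=[-2.8133 4.1057 -1.2924]
Step 5: x=[3.9339 5.5599 8.5063] v=[-3.2460 4.6487 -1.4027]
Step 6: x=[3.5818 6.0512 8.3671] v=[-3.5208 4.9128 -1.3920]
Step 7: x=[3.2191 6.5394 8.2416] v=[-3.6269 4.8821 -1.2552]

Answer: 3.2191 6.5394 8.2416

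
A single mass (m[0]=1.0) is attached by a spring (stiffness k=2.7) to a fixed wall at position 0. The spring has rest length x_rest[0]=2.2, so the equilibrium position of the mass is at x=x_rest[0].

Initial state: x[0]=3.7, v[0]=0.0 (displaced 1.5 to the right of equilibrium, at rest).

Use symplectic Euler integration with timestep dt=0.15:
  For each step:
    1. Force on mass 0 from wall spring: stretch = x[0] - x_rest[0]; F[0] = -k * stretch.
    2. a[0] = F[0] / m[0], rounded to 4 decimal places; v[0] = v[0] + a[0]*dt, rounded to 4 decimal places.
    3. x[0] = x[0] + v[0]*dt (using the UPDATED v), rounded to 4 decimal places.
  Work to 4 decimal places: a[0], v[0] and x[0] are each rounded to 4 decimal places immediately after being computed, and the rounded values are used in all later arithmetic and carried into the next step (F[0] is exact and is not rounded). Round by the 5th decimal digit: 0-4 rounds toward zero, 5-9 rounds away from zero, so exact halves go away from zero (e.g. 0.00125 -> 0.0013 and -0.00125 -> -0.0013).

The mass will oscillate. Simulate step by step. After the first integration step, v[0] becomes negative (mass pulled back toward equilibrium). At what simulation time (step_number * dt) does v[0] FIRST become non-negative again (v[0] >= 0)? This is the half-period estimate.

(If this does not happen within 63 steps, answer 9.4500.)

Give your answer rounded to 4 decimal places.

Answer: 1.9500

Derivation:
Step 0: x=[3.7000] v=[0.0000]
Step 1: x=[3.6089] v=[-0.6075]
Step 2: x=[3.4322] v=[-1.1781]
Step 3: x=[3.1806] v=[-1.6771]
Step 4: x=[2.8695] v=[-2.0742]
Step 5: x=[2.5177] v=[-2.3454]
Step 6: x=[2.1466] v=[-2.4741]
Step 7: x=[1.7787] v=[-2.4525]
Step 8: x=[1.4364] v=[-2.2819]
Step 9: x=[1.1405] v=[-1.9726]
Step 10: x=[0.9090] v=[-1.5435]
Step 11: x=[0.7559] v=[-1.0206]
Step 12: x=[0.6905] v=[-0.4357]
Step 13: x=[0.7169] v=[0.1757]
First v>=0 after going negative at step 13, time=1.9500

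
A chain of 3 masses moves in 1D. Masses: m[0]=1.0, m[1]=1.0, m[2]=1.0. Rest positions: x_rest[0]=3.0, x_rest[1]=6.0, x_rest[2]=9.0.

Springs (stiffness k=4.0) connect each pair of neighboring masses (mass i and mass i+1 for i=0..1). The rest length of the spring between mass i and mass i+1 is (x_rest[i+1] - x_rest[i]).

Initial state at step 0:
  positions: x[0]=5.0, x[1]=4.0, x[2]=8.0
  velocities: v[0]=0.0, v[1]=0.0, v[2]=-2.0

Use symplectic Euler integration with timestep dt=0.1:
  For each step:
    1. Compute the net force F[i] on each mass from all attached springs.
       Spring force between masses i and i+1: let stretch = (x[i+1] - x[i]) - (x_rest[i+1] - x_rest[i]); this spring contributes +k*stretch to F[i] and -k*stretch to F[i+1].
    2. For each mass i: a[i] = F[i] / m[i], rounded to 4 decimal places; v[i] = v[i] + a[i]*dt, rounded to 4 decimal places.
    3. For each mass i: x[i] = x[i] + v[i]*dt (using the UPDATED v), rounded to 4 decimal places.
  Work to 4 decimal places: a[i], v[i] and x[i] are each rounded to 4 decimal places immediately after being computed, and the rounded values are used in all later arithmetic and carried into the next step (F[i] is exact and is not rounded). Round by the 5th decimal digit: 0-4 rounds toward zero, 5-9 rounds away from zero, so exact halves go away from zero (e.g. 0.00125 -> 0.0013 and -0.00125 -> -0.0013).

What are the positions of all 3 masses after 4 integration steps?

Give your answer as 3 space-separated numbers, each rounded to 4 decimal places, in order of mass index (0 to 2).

Answer: 3.6035 5.5854 7.0110

Derivation:
Step 0: x=[5.0000 4.0000 8.0000] v=[0.0000 0.0000 -2.0000]
Step 1: x=[4.8400 4.2000 7.7600] v=[-1.6000 2.0000 -2.4000]
Step 2: x=[4.5344 4.5680 7.4976] v=[-3.0560 3.6800 -2.6240]
Step 3: x=[4.1101 5.0518 7.2380] v=[-4.2426 4.8384 -2.5958]
Step 4: x=[3.6035 5.5854 7.0110] v=[-5.0659 5.3362 -2.2703]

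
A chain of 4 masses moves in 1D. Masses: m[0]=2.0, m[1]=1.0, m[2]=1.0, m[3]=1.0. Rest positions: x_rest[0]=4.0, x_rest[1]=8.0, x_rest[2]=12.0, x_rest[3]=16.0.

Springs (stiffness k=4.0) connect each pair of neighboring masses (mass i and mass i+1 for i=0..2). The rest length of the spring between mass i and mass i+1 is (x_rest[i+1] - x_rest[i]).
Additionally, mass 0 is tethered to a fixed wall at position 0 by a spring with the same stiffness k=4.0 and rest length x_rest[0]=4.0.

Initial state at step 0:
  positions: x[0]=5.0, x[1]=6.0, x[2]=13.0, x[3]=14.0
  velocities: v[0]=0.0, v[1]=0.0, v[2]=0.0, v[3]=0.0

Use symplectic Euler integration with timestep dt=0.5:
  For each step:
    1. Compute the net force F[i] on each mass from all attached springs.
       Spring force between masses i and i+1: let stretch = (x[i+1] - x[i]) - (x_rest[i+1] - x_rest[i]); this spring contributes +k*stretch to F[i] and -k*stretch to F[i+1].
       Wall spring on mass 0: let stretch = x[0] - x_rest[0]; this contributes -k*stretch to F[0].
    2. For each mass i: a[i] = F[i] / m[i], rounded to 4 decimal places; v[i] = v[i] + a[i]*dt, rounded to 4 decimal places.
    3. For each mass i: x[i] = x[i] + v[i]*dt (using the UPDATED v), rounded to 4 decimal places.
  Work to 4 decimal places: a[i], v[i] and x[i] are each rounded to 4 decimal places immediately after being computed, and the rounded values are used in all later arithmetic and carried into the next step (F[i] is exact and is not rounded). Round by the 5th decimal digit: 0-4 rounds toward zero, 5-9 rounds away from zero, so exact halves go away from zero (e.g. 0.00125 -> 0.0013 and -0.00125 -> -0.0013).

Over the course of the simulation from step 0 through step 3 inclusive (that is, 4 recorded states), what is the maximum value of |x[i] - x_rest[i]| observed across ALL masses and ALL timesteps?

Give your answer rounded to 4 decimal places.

Step 0: x=[5.0000 6.0000 13.0000 14.0000] v=[0.0000 0.0000 0.0000 0.0000]
Step 1: x=[3.0000 12.0000 7.0000 17.0000] v=[-4.0000 12.0000 -12.0000 6.0000]
Step 2: x=[4.0000 4.0000 16.0000 14.0000] v=[2.0000 -16.0000 18.0000 -6.0000]
Step 3: x=[3.0000 8.0000 11.0000 17.0000] v=[-2.0000 8.0000 -10.0000 6.0000]
Max displacement = 5.0000

Answer: 5.0000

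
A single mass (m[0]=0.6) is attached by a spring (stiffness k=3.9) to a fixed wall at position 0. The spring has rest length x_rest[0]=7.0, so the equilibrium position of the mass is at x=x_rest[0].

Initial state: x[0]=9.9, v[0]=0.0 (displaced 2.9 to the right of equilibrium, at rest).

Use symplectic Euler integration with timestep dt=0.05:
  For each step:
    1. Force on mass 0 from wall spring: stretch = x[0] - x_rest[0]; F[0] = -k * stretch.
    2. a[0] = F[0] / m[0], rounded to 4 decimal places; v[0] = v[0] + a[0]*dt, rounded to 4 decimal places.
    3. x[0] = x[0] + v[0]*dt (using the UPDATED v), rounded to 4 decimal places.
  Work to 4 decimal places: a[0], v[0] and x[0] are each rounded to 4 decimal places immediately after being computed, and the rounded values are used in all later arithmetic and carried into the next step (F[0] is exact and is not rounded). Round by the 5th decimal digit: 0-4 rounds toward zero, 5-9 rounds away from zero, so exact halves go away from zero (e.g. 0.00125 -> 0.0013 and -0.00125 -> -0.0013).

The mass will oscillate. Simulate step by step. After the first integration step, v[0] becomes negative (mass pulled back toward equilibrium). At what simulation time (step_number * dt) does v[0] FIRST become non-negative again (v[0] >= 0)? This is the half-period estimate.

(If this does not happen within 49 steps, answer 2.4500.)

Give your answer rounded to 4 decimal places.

Step 0: x=[9.9000] v=[0.0000]
Step 1: x=[9.8529] v=[-0.9425]
Step 2: x=[9.7594] v=[-1.8697]
Step 3: x=[9.6211] v=[-2.7665]
Step 4: x=[9.4402] v=[-3.6184]
Step 5: x=[9.2196] v=[-4.4115]
Step 6: x=[8.9630] v=[-5.1329]
Step 7: x=[8.6745] v=[-5.7709]
Step 8: x=[8.3587] v=[-6.3151]
Step 9: x=[8.0209] v=[-6.7567]
Step 10: x=[7.6665] v=[-7.0885]
Step 11: x=[7.3012] v=[-7.3051]
Step 12: x=[6.9311] v=[-7.4030]
Step 13: x=[6.5621] v=[-7.3806]
Step 14: x=[6.2002] v=[-7.2383]
Step 15: x=[5.8513] v=[-6.9784]
Step 16: x=[5.5210] v=[-6.6051]
Step 17: x=[5.2148] v=[-6.1244]
Step 18: x=[4.9376] v=[-5.5442]
Step 19: x=[4.6939] v=[-4.8739]
Step 20: x=[4.4877] v=[-4.1244]
Step 21: x=[4.3223] v=[-3.3079]
Step 22: x=[4.2004] v=[-2.4376]
Step 23: x=[4.1240] v=[-1.5277]
Step 24: x=[4.0944] v=[-0.5930]
Step 25: x=[4.1120] v=[0.3513]
First v>=0 after going negative at step 25, time=1.2500

Answer: 1.2500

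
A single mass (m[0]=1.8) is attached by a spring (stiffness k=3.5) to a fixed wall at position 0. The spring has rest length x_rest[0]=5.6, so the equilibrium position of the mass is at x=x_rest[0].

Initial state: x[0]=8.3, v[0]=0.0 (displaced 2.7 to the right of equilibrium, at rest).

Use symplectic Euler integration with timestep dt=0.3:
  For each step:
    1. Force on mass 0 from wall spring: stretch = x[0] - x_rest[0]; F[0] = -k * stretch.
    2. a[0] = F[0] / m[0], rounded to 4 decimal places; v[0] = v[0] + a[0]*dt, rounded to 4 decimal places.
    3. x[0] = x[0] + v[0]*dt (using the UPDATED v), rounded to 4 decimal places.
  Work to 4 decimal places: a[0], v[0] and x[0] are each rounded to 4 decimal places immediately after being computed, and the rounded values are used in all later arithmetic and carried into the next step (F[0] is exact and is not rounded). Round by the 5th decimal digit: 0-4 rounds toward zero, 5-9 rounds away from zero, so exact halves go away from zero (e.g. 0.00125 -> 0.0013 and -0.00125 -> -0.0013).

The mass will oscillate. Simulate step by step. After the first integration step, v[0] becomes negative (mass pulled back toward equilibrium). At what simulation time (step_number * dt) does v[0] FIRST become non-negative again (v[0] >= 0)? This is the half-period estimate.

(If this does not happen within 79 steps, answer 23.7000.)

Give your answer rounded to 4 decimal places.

Step 0: x=[8.3000] v=[0.0000]
Step 1: x=[7.8275] v=[-1.5750]
Step 2: x=[6.9652] v=[-2.8744]
Step 3: x=[5.8640] v=[-3.6708]
Step 4: x=[4.7166] v=[-3.8248]
Step 5: x=[3.7238] v=[-3.3095]
Step 6: x=[3.0593] v=[-2.2150]
Step 7: x=[2.8394] v=[-0.7329]
Step 8: x=[3.1026] v=[0.8774]
First v>=0 after going negative at step 8, time=2.4000

Answer: 2.4000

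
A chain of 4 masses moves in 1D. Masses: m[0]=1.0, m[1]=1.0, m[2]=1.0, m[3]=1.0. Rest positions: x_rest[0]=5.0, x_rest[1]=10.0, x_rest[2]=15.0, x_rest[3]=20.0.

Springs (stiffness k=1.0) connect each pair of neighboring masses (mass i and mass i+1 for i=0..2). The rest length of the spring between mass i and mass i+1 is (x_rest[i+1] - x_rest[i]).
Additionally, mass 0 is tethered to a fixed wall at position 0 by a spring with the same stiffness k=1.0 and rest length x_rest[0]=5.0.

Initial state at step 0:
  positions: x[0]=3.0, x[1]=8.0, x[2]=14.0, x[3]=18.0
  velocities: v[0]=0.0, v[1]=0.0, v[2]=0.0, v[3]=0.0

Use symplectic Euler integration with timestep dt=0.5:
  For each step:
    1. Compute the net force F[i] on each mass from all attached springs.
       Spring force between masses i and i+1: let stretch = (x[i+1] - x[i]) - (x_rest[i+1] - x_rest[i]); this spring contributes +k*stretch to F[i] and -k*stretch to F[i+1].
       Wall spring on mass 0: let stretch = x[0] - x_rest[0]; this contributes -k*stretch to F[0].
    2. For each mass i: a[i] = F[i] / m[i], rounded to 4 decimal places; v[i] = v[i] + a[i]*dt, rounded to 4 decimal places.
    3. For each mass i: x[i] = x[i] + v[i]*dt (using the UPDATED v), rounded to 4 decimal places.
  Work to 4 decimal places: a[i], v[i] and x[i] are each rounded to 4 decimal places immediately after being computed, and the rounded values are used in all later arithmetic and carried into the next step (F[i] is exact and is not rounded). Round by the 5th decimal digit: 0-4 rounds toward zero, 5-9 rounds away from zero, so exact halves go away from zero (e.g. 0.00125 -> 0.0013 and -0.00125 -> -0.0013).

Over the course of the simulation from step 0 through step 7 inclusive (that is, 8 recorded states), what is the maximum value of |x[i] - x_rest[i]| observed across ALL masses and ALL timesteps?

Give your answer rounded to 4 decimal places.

Answer: 2.3906

Derivation:
Step 0: x=[3.0000 8.0000 14.0000 18.0000] v=[0.0000 0.0000 0.0000 0.0000]
Step 1: x=[3.5000 8.2500 13.5000 18.2500] v=[1.0000 0.5000 -1.0000 0.5000]
Step 2: x=[4.3125 8.6250 12.8750 18.5625] v=[1.6250 0.7500 -1.2500 0.6250]
Step 3: x=[5.1250 8.9844 12.6094 18.7032] v=[1.6250 0.7188 -0.5313 0.2813]
Step 4: x=[5.6211 9.2852 12.9610 18.5704] v=[0.9922 0.6016 0.7031 -0.2656]
Step 5: x=[5.6280 9.5890 13.7960 18.2853] v=[0.0137 0.6075 1.6699 -0.5703]
Step 6: x=[5.2181 9.9543 14.7016 18.1278] v=[-0.8198 0.7305 1.8111 -0.3150]
Step 7: x=[4.6877 10.3224 15.2769 18.3638] v=[-1.0608 0.7361 1.1506 0.4719]
Max displacement = 2.3906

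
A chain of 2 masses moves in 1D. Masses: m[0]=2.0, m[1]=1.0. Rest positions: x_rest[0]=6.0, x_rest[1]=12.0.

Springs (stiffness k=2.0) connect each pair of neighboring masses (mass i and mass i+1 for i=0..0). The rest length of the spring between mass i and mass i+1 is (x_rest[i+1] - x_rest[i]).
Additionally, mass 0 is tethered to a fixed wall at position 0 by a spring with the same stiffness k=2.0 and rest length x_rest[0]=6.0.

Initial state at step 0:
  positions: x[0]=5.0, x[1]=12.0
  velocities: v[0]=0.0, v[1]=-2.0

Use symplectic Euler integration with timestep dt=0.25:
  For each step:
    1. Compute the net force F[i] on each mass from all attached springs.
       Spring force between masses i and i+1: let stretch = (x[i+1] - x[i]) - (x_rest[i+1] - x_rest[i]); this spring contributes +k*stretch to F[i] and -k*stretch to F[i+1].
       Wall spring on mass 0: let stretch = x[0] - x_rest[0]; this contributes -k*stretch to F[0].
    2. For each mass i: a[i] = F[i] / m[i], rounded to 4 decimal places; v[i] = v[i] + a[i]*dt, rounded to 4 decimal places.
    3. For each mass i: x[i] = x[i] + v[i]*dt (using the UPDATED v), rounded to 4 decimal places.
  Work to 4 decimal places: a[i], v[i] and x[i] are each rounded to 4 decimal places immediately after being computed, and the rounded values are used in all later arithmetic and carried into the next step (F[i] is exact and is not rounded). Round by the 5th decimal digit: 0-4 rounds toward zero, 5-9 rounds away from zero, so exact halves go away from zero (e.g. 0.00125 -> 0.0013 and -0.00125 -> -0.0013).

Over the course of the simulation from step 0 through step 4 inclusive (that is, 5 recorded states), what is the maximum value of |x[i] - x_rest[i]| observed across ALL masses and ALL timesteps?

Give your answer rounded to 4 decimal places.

Answer: 2.2705

Derivation:
Step 0: x=[5.0000 12.0000] v=[0.0000 -2.0000]
Step 1: x=[5.1250 11.3750] v=[0.5000 -2.5000]
Step 2: x=[5.3203 10.7188] v=[0.7813 -2.6250]
Step 3: x=[5.5205 10.1377] v=[0.8009 -2.3243]
Step 4: x=[5.6643 9.7295] v=[0.5751 -1.6329]
Max displacement = 2.2705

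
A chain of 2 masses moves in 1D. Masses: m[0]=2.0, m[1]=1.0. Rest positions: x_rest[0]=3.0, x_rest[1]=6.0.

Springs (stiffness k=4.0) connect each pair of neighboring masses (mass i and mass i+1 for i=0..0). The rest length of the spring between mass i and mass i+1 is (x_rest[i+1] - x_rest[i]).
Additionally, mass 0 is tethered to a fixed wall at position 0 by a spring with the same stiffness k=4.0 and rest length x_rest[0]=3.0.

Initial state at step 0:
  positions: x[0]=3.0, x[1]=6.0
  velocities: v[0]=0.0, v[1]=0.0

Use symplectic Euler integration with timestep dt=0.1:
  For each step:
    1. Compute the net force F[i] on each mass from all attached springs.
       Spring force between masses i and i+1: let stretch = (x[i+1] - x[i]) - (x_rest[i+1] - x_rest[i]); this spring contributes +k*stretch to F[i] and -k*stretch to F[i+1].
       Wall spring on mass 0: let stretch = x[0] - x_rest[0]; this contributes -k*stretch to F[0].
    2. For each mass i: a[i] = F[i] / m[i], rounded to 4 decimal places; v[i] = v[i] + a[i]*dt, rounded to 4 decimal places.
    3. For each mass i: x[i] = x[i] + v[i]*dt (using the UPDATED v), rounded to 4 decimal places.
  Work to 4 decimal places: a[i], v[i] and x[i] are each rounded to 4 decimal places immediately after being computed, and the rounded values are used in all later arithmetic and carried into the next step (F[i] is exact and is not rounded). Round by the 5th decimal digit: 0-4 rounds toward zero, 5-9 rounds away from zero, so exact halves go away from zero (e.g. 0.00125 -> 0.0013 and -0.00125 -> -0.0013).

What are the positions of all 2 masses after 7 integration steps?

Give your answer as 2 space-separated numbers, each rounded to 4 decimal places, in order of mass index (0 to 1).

Answer: 3.0000 6.0000

Derivation:
Step 0: x=[3.0000 6.0000] v=[0.0000 0.0000]
Step 1: x=[3.0000 6.0000] v=[0.0000 0.0000]
Step 2: x=[3.0000 6.0000] v=[0.0000 0.0000]
Step 3: x=[3.0000 6.0000] v=[0.0000 0.0000]
Step 4: x=[3.0000 6.0000] v=[0.0000 0.0000]
Step 5: x=[3.0000 6.0000] v=[0.0000 0.0000]
Step 6: x=[3.0000 6.0000] v=[0.0000 0.0000]
Step 7: x=[3.0000 6.0000] v=[0.0000 0.0000]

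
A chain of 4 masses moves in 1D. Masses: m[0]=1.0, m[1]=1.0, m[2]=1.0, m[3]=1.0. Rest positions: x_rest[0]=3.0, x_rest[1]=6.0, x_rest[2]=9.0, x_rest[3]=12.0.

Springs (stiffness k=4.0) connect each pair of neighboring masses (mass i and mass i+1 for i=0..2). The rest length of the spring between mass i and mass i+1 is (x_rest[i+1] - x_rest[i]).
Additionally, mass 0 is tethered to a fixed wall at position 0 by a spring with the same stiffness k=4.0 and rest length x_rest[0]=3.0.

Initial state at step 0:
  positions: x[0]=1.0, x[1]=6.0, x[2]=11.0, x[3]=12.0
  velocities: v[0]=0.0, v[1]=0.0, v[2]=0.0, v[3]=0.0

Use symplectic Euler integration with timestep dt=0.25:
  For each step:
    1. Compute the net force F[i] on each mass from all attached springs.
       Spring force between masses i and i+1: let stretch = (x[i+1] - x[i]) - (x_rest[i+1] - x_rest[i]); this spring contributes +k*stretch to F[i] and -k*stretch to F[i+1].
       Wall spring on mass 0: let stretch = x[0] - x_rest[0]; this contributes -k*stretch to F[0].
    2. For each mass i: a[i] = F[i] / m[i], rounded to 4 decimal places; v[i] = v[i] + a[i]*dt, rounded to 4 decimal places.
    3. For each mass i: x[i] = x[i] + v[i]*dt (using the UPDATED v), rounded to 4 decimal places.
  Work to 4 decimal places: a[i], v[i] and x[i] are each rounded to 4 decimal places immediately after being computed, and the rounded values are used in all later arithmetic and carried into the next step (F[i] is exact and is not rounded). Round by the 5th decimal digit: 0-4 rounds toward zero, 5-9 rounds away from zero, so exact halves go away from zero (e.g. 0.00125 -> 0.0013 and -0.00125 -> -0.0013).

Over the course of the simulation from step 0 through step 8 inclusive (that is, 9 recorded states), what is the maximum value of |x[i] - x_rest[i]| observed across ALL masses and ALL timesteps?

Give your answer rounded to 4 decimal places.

Answer: 2.1328

Derivation:
Step 0: x=[1.0000 6.0000 11.0000 12.0000] v=[0.0000 0.0000 0.0000 0.0000]
Step 1: x=[2.0000 6.0000 10.0000 12.5000] v=[4.0000 0.0000 -4.0000 2.0000]
Step 2: x=[3.5000 6.0000 8.6250 13.1250] v=[6.0000 0.0000 -5.5000 2.5000]
Step 3: x=[4.7500 6.0313 7.7188 13.3750] v=[5.0000 0.1250 -3.6250 1.0000]
Step 4: x=[5.1328 6.1641 7.8047 12.9610] v=[1.5313 0.5312 0.3437 -1.6562]
Step 5: x=[4.4903 6.4492 8.7696 12.0079] v=[-2.5702 1.1405 3.8594 -3.8125]
Step 6: x=[3.2149 6.8247 9.9639 10.9952] v=[-5.1016 1.5020 4.7773 -4.0508]
Step 7: x=[2.0382 7.0826 10.6313 10.4747] v=[-4.7067 1.0314 2.6694 -2.0821]
Step 8: x=[1.6131 6.9665 10.3723 10.7433] v=[-1.7005 -0.4643 -1.0359 1.0745]
Max displacement = 2.1328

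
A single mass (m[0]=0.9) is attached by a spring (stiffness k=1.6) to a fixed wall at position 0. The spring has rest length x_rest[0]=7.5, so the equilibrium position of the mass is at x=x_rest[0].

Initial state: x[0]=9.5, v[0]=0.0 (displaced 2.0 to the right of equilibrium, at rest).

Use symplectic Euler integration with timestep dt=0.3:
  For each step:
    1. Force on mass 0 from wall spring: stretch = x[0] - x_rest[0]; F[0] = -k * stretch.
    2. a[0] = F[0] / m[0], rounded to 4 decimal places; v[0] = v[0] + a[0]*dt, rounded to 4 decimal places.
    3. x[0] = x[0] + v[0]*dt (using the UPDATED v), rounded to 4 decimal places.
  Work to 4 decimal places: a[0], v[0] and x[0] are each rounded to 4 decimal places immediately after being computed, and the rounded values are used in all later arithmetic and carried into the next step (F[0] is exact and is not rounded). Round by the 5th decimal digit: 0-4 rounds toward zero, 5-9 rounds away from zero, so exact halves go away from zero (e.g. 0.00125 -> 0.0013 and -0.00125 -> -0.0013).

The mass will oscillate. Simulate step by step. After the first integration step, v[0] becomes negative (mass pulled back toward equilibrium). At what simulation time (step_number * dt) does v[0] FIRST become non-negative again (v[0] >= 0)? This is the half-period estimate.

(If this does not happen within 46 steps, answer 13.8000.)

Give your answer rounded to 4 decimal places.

Step 0: x=[9.5000] v=[0.0000]
Step 1: x=[9.1800] v=[-1.0667]
Step 2: x=[8.5912] v=[-1.9627]
Step 3: x=[7.8278] v=[-2.5447]
Step 4: x=[7.0120] v=[-2.7195]
Step 5: x=[6.2742] v=[-2.4592]
Step 6: x=[5.7326] v=[-1.8054]
Step 7: x=[5.4738] v=[-0.8628]
Step 8: x=[5.5391] v=[0.2178]
First v>=0 after going negative at step 8, time=2.4000

Answer: 2.4000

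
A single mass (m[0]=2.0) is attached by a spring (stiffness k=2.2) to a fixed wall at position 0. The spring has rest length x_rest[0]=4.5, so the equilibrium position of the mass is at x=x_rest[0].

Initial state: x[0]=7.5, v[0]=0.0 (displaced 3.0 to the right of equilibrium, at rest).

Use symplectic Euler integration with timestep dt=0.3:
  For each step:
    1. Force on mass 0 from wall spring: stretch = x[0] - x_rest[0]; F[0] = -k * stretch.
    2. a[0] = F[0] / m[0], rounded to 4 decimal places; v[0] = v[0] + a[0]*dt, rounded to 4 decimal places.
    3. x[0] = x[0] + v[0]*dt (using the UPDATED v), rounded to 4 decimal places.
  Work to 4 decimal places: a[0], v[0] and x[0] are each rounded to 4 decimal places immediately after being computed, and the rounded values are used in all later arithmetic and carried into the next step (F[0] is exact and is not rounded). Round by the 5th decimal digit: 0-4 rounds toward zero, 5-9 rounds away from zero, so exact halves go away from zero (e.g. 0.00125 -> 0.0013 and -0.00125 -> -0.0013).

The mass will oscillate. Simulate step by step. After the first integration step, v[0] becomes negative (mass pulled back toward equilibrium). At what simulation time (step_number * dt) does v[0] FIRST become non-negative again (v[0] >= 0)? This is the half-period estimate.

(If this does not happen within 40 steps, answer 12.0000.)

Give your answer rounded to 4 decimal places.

Step 0: x=[7.5000] v=[0.0000]
Step 1: x=[7.2030] v=[-0.9900]
Step 2: x=[6.6384] v=[-1.8820]
Step 3: x=[5.8621] v=[-2.5877]
Step 4: x=[4.9509] v=[-3.0372]
Step 5: x=[3.9951] v=[-3.1860]
Step 6: x=[3.0893] v=[-3.0194]
Step 7: x=[2.3231] v=[-2.5539]
Step 8: x=[1.7725] v=[-1.8355]
Step 9: x=[1.4919] v=[-0.9354]
Step 10: x=[1.5091] v=[0.0573]
First v>=0 after going negative at step 10, time=3.0000

Answer: 3.0000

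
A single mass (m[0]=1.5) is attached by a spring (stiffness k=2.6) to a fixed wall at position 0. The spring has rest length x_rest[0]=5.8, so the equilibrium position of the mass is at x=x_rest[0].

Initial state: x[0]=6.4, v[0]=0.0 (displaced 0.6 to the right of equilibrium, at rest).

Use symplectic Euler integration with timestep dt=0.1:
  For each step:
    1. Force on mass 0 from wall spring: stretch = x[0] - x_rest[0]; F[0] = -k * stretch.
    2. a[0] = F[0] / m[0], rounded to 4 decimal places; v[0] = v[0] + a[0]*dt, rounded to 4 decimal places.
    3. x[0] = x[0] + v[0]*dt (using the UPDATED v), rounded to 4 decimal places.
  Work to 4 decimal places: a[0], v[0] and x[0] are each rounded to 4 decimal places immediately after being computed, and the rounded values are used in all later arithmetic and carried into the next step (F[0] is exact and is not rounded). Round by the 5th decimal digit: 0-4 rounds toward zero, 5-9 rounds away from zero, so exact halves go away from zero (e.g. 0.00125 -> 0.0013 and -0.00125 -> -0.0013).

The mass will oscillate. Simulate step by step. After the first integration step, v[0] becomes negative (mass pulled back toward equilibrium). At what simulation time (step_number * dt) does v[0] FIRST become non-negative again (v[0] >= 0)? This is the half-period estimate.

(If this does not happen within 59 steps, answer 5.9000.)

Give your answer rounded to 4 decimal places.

Step 0: x=[6.4000] v=[0.0000]
Step 1: x=[6.3896] v=[-0.1040]
Step 2: x=[6.3690] v=[-0.2062]
Step 3: x=[6.3385] v=[-0.3048]
Step 4: x=[6.2987] v=[-0.3981]
Step 5: x=[6.2503] v=[-0.4845]
Step 6: x=[6.1940] v=[-0.5626]
Step 7: x=[6.1309] v=[-0.6309]
Step 8: x=[6.0621] v=[-0.6883]
Step 9: x=[5.9887] v=[-0.7337]
Step 10: x=[5.9121] v=[-0.7664]
Step 11: x=[5.8335] v=[-0.7858]
Step 12: x=[5.7543] v=[-0.7916]
Step 13: x=[5.6759] v=[-0.7837]
Step 14: x=[5.5997] v=[-0.7622]
Step 15: x=[5.5270] v=[-0.7275]
Step 16: x=[5.4590] v=[-0.6802]
Step 17: x=[5.3969] v=[-0.6211]
Step 18: x=[5.3418] v=[-0.5512]
Step 19: x=[5.2946] v=[-0.4718]
Step 20: x=[5.2562] v=[-0.3842]
Step 21: x=[5.2272] v=[-0.2899]
Step 22: x=[5.2081] v=[-0.1906]
Step 23: x=[5.1993] v=[-0.0880]
Step 24: x=[5.2009] v=[0.0161]
First v>=0 after going negative at step 24, time=2.4000

Answer: 2.4000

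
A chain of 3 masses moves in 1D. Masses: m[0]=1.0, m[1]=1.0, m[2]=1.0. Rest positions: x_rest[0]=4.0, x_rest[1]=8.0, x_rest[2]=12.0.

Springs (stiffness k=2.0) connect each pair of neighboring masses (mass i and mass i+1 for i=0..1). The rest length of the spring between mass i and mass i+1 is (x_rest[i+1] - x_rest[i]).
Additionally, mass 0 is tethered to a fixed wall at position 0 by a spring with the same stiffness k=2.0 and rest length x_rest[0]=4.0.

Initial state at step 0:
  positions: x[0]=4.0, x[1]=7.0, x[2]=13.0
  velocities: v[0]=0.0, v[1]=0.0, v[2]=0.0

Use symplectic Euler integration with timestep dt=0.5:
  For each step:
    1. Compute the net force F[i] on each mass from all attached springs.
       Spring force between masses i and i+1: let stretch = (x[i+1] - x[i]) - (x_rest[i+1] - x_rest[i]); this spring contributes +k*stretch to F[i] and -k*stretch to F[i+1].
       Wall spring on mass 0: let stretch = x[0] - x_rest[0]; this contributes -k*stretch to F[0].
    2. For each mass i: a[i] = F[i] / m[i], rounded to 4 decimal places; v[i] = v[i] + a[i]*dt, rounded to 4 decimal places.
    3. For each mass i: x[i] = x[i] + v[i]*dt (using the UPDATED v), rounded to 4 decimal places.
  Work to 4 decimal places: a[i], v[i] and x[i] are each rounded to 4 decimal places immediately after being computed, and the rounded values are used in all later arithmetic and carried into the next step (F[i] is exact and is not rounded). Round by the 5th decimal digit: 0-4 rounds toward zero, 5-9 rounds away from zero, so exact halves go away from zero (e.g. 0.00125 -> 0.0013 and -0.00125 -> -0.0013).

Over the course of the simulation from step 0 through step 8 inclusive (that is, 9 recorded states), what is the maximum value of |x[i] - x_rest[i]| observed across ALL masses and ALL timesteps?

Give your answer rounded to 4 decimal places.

Step 0: x=[4.0000 7.0000 13.0000] v=[0.0000 0.0000 0.0000]
Step 1: x=[3.5000 8.5000 12.0000] v=[-1.0000 3.0000 -2.0000]
Step 2: x=[3.7500 9.2500 11.2500] v=[0.5000 1.5000 -1.5000]
Step 3: x=[4.8750 8.2500 11.5000] v=[2.2500 -2.0000 0.5000]
Step 4: x=[5.2500 7.1875 12.1250] v=[0.7500 -2.1250 1.2500]
Step 5: x=[3.9688 7.6250 12.2813] v=[-2.5625 0.8750 0.3125]
Step 6: x=[2.5313 8.5626 12.1094] v=[-2.8751 1.8751 -0.3438]
Step 7: x=[2.8438 8.2579 12.1641] v=[0.6249 -0.6094 0.1094]
Step 8: x=[4.4414 7.1993 12.2657] v=[3.1952 -2.1173 0.2032]
Max displacement = 1.4687

Answer: 1.4687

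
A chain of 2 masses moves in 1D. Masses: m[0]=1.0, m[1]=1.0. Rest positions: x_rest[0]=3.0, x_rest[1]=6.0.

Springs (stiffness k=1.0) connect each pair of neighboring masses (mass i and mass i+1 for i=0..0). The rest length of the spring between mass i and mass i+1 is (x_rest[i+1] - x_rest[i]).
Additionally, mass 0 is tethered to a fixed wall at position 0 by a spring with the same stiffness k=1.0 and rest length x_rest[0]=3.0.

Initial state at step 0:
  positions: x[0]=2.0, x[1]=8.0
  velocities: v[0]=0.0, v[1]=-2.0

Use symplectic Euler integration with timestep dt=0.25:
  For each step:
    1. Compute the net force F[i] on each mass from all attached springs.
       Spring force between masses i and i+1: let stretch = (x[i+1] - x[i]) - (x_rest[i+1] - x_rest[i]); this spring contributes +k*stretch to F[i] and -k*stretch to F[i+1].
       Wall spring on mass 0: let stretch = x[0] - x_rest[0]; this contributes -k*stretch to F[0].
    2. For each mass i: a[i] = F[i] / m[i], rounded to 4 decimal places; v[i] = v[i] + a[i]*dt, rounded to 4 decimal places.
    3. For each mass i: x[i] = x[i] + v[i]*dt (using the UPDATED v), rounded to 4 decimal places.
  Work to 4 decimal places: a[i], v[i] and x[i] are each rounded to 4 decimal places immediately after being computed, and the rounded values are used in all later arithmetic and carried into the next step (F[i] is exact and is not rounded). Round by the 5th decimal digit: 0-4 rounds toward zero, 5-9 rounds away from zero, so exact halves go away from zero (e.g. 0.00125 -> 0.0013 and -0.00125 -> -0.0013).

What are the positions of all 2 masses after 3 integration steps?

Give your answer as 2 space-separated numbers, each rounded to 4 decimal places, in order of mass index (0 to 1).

Answer: 3.1731 5.6284

Derivation:
Step 0: x=[2.0000 8.0000] v=[0.0000 -2.0000]
Step 1: x=[2.2500 7.3125] v=[1.0000 -2.7500]
Step 2: x=[2.6758 6.4961] v=[1.7031 -3.2656]
Step 3: x=[3.1731 5.6284] v=[1.9892 -3.4707]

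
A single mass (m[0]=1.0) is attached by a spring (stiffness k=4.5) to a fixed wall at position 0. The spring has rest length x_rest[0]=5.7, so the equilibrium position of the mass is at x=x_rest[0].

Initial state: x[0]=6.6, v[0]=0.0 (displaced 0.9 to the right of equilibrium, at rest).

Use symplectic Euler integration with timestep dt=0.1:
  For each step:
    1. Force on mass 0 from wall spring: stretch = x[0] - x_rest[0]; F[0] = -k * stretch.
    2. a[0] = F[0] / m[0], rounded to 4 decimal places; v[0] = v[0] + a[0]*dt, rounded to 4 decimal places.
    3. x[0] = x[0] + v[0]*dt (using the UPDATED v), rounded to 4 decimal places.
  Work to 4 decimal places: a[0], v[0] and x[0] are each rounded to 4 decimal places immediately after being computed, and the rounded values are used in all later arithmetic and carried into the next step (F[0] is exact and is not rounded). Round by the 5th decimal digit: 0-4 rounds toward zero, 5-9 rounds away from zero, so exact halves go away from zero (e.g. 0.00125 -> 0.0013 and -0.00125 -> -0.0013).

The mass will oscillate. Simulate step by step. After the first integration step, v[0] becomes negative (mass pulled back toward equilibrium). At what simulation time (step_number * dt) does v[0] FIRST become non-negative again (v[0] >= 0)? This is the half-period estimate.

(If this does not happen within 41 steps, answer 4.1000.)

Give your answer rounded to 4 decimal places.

Answer: 1.5000

Derivation:
Step 0: x=[6.6000] v=[0.0000]
Step 1: x=[6.5595] v=[-0.4050]
Step 2: x=[6.4803] v=[-0.7918]
Step 3: x=[6.3660] v=[-1.1429]
Step 4: x=[6.2217] v=[-1.4426]
Step 5: x=[6.0540] v=[-1.6774]
Step 6: x=[5.8703] v=[-1.8367]
Step 7: x=[5.6790] v=[-1.9133]
Step 8: x=[5.4886] v=[-1.9039]
Step 9: x=[5.3077] v=[-1.8088]
Step 10: x=[5.1445] v=[-1.6323]
Step 11: x=[5.0063] v=[-1.3823]
Step 12: x=[4.8993] v=[-1.0701]
Step 13: x=[4.8283] v=[-0.7098]
Step 14: x=[4.7966] v=[-0.3175]
Step 15: x=[4.8055] v=[0.0890]
First v>=0 after going negative at step 15, time=1.5000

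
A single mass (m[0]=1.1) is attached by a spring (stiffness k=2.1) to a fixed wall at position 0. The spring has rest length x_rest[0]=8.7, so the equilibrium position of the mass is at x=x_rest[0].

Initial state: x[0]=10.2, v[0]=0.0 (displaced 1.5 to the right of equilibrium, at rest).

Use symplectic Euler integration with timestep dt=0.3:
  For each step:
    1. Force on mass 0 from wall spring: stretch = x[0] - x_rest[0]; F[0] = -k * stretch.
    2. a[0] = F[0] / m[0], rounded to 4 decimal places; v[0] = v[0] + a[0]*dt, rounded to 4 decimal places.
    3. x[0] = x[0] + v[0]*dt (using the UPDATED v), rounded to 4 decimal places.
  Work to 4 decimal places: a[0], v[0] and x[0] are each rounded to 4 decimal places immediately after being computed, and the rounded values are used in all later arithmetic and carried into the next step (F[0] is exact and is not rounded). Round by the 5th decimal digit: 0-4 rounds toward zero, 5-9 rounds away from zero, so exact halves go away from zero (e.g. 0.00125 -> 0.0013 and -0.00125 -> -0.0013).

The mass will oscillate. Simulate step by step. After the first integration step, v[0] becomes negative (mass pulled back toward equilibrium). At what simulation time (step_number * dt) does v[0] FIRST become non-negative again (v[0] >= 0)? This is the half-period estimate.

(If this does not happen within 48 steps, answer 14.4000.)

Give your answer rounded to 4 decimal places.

Answer: 2.4000

Derivation:
Step 0: x=[10.2000] v=[0.0000]
Step 1: x=[9.9423] v=[-0.8591]
Step 2: x=[9.4711] v=[-1.5706]
Step 3: x=[8.8674] v=[-2.0122]
Step 4: x=[8.2350] v=[-2.1081]
Step 5: x=[7.6825] v=[-1.8418]
Step 6: x=[7.3048] v=[-1.2591]
Step 7: x=[7.1668] v=[-0.4600]
Step 8: x=[7.2922] v=[0.4181]
First v>=0 after going negative at step 8, time=2.4000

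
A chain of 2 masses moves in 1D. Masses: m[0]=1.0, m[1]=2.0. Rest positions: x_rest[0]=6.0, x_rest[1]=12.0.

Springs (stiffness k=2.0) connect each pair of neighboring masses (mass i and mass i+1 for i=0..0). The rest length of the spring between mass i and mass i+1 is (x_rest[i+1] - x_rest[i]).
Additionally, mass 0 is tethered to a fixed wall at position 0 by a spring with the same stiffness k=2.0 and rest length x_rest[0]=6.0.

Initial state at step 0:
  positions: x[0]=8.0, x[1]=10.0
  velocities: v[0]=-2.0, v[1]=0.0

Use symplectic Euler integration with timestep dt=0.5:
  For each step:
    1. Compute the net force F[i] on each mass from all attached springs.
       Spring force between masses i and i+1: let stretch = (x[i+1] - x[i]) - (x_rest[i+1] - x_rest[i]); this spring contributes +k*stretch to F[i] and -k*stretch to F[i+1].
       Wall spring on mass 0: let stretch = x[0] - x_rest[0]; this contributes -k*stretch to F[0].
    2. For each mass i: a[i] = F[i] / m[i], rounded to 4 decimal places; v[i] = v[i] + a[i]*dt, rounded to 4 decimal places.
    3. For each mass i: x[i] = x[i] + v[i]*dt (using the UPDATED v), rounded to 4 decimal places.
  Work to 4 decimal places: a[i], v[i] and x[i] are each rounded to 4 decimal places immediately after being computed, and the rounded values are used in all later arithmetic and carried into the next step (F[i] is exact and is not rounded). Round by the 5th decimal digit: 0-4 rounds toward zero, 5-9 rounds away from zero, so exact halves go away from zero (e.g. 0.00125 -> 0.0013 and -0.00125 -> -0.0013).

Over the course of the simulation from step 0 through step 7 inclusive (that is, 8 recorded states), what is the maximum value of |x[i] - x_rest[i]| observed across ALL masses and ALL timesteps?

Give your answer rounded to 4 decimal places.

Answer: 4.5000

Derivation:
Step 0: x=[8.0000 10.0000] v=[-2.0000 0.0000]
Step 1: x=[4.0000 11.0000] v=[-8.0000 2.0000]
Step 2: x=[1.5000 11.7500] v=[-5.0000 1.5000]
Step 3: x=[3.3750 11.4375] v=[3.7500 -0.6250]
Step 4: x=[7.5938 10.6094] v=[8.4375 -1.6563]
Step 5: x=[9.5235 10.5274] v=[3.8593 -0.1641]
Step 6: x=[7.1934 11.6944] v=[-4.6603 2.3340]
Step 7: x=[3.5171 13.2362] v=[-7.3527 3.0835]
Max displacement = 4.5000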